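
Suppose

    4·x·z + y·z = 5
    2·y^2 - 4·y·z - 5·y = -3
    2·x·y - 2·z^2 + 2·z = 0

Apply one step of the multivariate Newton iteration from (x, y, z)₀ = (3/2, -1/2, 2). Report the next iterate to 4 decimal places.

At (3/2, -1/2, 2): F = (6.0000, 10.0000, -5.5000).
Jacobian J = [[4·z, z, 4·x + y], [0, 4·y - 4·z - 5, -4·y], [2·y, 2·x, -4·z + 2]].
At the point, J = [[8.0000, 2.0000, 5.5000], [0.0000, -15.0000, 2.0000], [-1.0000, 3.0000, -6.0000]] (det J = 585.5000).
Solving J·Δ = −F gives Δ = (-0.5350, 0.5961, -0.5295).
Then the next iterate is (x, y, z)₁ = (0.9650, 0.0961, 1.4705).

(0.9650, 0.0961, 1.4705)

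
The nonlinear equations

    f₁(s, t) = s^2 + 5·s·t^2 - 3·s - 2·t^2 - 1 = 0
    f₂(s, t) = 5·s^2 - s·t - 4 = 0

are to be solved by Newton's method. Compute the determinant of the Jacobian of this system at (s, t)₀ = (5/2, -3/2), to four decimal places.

801.6250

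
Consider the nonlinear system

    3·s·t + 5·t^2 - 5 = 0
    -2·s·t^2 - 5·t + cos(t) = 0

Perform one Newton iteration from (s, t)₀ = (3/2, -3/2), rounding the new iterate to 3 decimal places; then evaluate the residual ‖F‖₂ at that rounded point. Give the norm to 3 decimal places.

At (3/2, -3/2): F = (-0.500, 0.82074).
Jacobian J = [[3·t, 3·s + 10·t], [-2·t^2, -4·s·t - sin(t) - 5]].
At the point, J = [[-4.500, -10.500], [-4.500, 4.99749]] (det J = -69.73873).
Solving J·Δ = −F gives Δ = (0.088, -0.085).
Then the next iterate is (s, t)₁ = (1.588, -1.585).
Re-evaluating at (1.588, -1.585): F = (0.01019, -0.06803), so ‖F‖₂ = 0.069.

0.069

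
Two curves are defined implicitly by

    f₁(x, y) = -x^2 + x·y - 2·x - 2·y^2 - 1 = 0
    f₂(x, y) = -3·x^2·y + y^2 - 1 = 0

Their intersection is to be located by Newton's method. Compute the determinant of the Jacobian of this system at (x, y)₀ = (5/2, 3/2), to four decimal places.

J = [[-2·x + y - 2, x - 4·y], [-6·x·y, -3·x^2 + 2·y]].
At the point, J = [[-5.5000, -3.5000], [-22.5000, -15.7500]].
det J = 7.8750.

7.8750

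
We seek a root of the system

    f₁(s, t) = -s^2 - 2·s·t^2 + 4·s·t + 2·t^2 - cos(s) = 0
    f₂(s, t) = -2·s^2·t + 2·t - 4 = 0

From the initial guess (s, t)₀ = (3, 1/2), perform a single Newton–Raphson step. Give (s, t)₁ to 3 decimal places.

At (3, 1/2): F = (-3.01001, -12.000).
Jacobian J = [[-2·s - 2·t^2 + 4·t + sin(s), -4·s·t + 4·s + 4·t], [-4·s·t, -2·s^2 + 2]].
At the point, J = [[-4.35888, 8.000], [-6.000, -16.000]] (det J = 117.74208).
Solving J·Δ = −F gives Δ = (-1.224, -0.291).
Then the next iterate is (s, t)₁ = (1.776, 0.209).

(1.776, 0.209)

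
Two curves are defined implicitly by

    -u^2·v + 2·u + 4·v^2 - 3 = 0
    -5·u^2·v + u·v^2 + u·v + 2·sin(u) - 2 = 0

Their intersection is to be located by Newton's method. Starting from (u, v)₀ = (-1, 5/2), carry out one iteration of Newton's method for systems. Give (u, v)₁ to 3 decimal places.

At (-1, 5/2): F = (17.500, -24.93294).
Jacobian J = [[-2·u·v + 2, -u^2 + 8·v], [-10·u·v + v^2 + v + 2·cos(u), -5·u^2 + 2·u·v + u]].
At the point, J = [[7.000, 19.000], [34.83060, -11.000]] (det J = -738.78149).
Solving J·Δ = −F gives Δ = (0.381, -1.061).
Then the next iterate is (u, v)₁ = (-0.619, 1.439).

(-0.619, 1.439)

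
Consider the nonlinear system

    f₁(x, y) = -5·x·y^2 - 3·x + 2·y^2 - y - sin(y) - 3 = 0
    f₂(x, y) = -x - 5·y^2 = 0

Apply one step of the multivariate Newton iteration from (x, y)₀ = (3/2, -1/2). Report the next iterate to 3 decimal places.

At (3/2, -1/2): F = (-7.89557, -2.750).
Jacobian J = [[-5·y^2 - 3, -10·x·y + 4·y - cos(y) - 1], [-1, -10·y]].
At the point, J = [[-4.250, 3.62242], [-1.000, 5.000]] (det J = -17.62758).
Solving J·Δ = −F gives Δ = (-1.674, 0.215).
Then the next iterate is (x, y)₁ = (-0.174, -0.285).

(-0.174, -0.285)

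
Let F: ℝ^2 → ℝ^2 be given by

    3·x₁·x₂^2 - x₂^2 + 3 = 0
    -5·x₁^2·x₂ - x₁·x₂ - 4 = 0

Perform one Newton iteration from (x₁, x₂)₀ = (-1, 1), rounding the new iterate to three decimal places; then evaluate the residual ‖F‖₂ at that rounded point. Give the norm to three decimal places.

At (-1, 1): F = (-1.000, -8.000).
Jacobian J = [[3·x₂^2, 6·x₁·x₂ - 2·x₂], [-10·x₁·x₂ - x₂, -5·x₁^2 - x₁]].
At the point, J = [[3.000, -8.000], [9.000, -4.000]] (det J = 60.000).
Solving J·Δ = −F gives Δ = (1.000, 0.250).
Then the next iterate is (x₁, x₂)₁ = (0.000, 1.250).
Re-evaluating at (0.000, 1.250): F = (1.43750, -4.000), so ‖F‖₂ = 4.250.

4.250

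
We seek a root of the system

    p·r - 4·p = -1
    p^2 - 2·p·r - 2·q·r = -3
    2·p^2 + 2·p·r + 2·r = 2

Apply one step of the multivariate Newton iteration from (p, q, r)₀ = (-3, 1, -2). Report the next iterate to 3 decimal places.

(-3.167, -6.750, 4.667)

At (-3, 1, -2): F = (19.000, 4.000, 24.000).
Jacobian J = [[r - 4, 0, p], [2·p - 2·r, -2·r, -2·p - 2·q], [4·p + 2·r, 0, 2·p + 2]].
At the point, J = [[-6.000, 0.000, -3.000], [-2.000, 4.000, 4.000], [-16.000, 0.000, -4.000]] (det J = -96.000).
Solving J·Δ = −F gives Δ = (-0.167, -7.750, 6.667).
Then the next iterate is (p, q, r)₁ = (-3.167, -6.750, 4.667).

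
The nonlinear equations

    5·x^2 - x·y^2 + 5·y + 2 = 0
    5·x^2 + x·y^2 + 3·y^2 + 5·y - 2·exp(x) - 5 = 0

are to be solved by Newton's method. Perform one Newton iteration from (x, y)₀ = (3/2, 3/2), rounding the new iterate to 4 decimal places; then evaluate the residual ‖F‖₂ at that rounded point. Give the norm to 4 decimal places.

At (3/2, 3/2): F = (17.3750, 14.911622).
Jacobian J = [[10·x - y^2, -2·x·y + 5], [10·x + y^2 - 2·exp(x), 2·x·y + 6·y + 5]].
At the point, J = [[12.7500, 0.5000], [8.286622, 18.5000]] (det J = 231.731689).
Solving J·Δ = −F gives Δ = (-1.3549, -0.1991).
Then the next iterate is (x, y)₁ = (0.1451, 1.3009).
Re-evaluating at (0.1451, 1.3009): F = (8.364211, 4.620041), so ‖F‖₂ = 9.5554.

9.5554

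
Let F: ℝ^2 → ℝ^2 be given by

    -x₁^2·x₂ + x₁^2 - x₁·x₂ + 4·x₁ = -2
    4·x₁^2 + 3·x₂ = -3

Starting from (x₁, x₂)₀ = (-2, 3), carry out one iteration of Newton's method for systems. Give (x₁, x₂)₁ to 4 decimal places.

(4.4000, 27.8000)

At (-2, 3): F = (-8.0000, 28.0000).
Jacobian J = [[-2·x₁·x₂ + 2·x₁ - x₂ + 4, -x₁^2 - x₁], [8·x₁, 3]].
At the point, J = [[9.0000, -2.0000], [-16.0000, 3.0000]] (det J = -5.0000).
Solving J·Δ = −F gives Δ = (6.4000, 24.8000).
Then the next iterate is (x₁, x₂)₁ = (4.4000, 27.8000).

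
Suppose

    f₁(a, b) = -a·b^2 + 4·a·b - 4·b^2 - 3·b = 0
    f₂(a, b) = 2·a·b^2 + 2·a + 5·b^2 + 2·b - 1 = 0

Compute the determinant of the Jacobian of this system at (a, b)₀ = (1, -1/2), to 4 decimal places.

J = [[-b^2 + 4·b, -2·a·b + 4·a - 8·b - 3], [2·b^2 + 2, 4·a·b + 10·b + 2]].
At the point, J = [[-2.2500, 6.0000], [2.5000, -5.0000]].
det J = -3.7500.

-3.7500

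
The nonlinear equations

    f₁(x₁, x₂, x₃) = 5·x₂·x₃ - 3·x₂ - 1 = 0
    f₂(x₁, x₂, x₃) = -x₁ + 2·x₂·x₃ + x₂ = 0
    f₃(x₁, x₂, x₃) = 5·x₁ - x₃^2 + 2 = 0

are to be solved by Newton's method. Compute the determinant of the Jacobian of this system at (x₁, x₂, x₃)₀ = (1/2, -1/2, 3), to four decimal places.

-44.5000

J = [[0, 5·x₃ - 3, 5·x₂], [-1, 2·x₃ + 1, 2·x₂], [5, 0, -2·x₃]].
At the point, J = [[0.0000, 12.0000, -2.5000], [-1.0000, 7.0000, -1.0000], [5.0000, 0.0000, -6.0000]].
det J = -44.5000.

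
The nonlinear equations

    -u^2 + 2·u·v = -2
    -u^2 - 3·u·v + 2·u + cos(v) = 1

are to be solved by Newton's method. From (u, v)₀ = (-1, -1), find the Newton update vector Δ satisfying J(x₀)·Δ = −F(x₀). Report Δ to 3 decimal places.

(0.100, 1.500)

At (-1, -1): F = (3.000, -6.45970).
Jacobian J = [[-2·u + 2·v, 2·u], [-2·u - 3·v + 2, -3·u - sin(v)]].
At the point, J = [[0.000, -2.000], [7.000, 3.84147]] (det J = 14.000).
Solving J·Δ = −F gives Δ = (0.100, 1.500).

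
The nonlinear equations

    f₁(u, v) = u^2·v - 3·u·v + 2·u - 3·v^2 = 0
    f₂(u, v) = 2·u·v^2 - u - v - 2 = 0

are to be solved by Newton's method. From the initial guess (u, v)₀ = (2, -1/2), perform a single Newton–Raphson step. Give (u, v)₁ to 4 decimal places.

At (2, -1/2): F = (4.2500, -2.5000).
Jacobian J = [[2·u·v - 3·v + 2, u^2 - 3·u - 6·v], [2·v^2 - 1, 4·u·v - 1]].
At the point, J = [[1.5000, 1.0000], [-0.5000, -5.0000]] (det J = -7.0000).
Solving J·Δ = −F gives Δ = (-2.6786, -0.2321).
Then the next iterate is (u, v)₁ = (-0.6786, -0.7321).

(-0.6786, -0.7321)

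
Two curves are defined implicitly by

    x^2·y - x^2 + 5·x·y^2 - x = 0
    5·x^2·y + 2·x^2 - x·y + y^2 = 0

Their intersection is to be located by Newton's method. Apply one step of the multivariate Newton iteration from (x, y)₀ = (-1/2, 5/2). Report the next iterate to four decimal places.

At (-1/2, 5/2): F = (-14.7500, 11.1250).
Jacobian J = [[2·x·y - 2·x + 5·y^2 - 1, x^2 + 10·x·y], [10·x·y + 4·x - y, 5·x^2 - x + 2·y]].
At the point, J = [[28.7500, -12.2500], [-17.0000, 6.7500]] (det J = -14.1875).
Solving J·Δ = −F gives Δ = (2.5881, 4.8700).
Then the next iterate is (x, y)₁ = (2.0881, 7.3700).

(2.0881, 7.3700)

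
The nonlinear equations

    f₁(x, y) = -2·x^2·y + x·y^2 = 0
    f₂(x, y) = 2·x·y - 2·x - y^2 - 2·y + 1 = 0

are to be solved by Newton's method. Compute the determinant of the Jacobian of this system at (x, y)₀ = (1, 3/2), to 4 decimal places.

J = [[-4·x·y + y^2, -2·x^2 + 2·x·y], [2·y - 2, 2·x - 2·y - 2]].
At the point, J = [[-3.7500, 1.0000], [1.0000, -3.0000]].
det J = 10.2500.

10.2500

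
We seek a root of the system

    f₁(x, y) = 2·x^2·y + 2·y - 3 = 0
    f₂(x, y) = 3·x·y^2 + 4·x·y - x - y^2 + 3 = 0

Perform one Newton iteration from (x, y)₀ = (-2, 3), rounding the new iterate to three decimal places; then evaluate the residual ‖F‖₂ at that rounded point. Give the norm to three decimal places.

24.202

At (-2, 3): F = (27.000, -82.000).
Jacobian J = [[4·x·y, 2·x^2 + 2], [3·y^2 + 4·y - 1, 6·x·y + 4·x - 2·y]].
At the point, J = [[-24.000, 10.000], [38.000, -50.000]] (det J = 820.000).
Solving J·Δ = −F gives Δ = (0.646, -1.149).
Then the next iterate is (x, y)₁ = (-1.354, 1.851).
Re-evaluating at (-1.354, 1.851): F = (7.48894, -23.01445), so ‖F‖₂ = 24.202.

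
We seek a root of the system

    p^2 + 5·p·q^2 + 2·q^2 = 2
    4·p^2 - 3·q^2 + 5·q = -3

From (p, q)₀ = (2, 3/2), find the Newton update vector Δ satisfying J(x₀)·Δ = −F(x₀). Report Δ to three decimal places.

At (2, 3/2): F = (29.000, 19.750).
Jacobian J = [[2·p + 5·q^2, 10·p·q + 4·q], [8·p, -6·q + 5]].
At the point, J = [[15.250, 36.000], [16.000, -4.000]] (det J = -637.000).
Solving J·Δ = −F gives Δ = (-1.298, -0.256).

(-1.298, -0.256)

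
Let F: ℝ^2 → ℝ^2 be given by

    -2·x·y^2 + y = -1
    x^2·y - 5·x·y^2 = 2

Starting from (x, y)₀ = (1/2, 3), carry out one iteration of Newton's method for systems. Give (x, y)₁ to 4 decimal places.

(1.3108, -0.9189)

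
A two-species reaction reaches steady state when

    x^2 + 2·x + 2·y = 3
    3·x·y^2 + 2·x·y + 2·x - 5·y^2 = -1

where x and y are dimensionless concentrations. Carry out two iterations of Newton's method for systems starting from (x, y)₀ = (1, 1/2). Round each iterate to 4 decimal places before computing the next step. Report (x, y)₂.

(0.2827, 1.2007)

At (1, 1/2): F = (1.0000, 3.5000).
Jacobian J = [[2·x + 2, 2], [3·y^2 + 2·y + 2, 6·x·y + 2·x - 10·y]].
At the point, J = [[4.0000, 2.0000], [3.7500, 0.0000]] (det J = -7.5000).
Solving J·Δ = −F gives Δ = (-0.9333, 1.3667).
Then the next iterate is (x, y)₁ = (0.0667, 1.8667).
Round to (0.0667, 1.8667) and repeat: F = (0.871249, -15.343164), J = [[2.1334, 2.0000], [16.187107, -17.786547]].
Δ = (0.2160, -0.6660), so (x, y)₂ = (0.2827, 1.2007).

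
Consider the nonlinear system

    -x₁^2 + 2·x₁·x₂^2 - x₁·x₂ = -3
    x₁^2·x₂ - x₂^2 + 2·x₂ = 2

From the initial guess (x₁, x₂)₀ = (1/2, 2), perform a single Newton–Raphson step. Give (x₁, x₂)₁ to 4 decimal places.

(0.1944, 0.7937)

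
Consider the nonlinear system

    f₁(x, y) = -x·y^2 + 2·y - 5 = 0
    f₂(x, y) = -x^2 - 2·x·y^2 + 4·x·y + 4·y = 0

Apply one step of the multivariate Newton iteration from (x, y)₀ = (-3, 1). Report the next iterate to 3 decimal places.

At (-3, 1): F = (0.000, -11.000).
Jacobian J = [[-y^2, -2·x·y + 2], [-2·x - 2·y^2 + 4·y, -4·x·y + 4·x + 4]].
At the point, J = [[-1.000, 8.000], [8.000, 4.000]] (det J = -68.000).
Solving J·Δ = −F gives Δ = (1.294, 0.162).
Then the next iterate is (x, y)₁ = (-1.706, 1.162).

(-1.706, 1.162)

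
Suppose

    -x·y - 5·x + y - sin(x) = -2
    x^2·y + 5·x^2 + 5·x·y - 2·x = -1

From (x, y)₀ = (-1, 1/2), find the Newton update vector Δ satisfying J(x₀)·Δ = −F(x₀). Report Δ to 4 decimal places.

(1.0488, -1.2531)

At (-1, 1/2): F = (8.841471, 6.0000).
Jacobian J = [[-y - cos(x) - 5, -x + 1], [2·x·y + 10·x + 5·y - 2, x^2 + 5·x]].
At the point, J = [[-6.040302, 2.0000], [-10.5000, -4.0000]] (det J = 45.161209).
Solving J·Δ = −F gives Δ = (1.0488, -1.2531).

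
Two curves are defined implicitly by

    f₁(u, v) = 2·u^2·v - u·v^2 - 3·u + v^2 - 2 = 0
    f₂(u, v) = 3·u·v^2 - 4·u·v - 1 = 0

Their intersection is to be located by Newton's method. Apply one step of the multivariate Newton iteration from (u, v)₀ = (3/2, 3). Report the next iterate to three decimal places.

At (3/2, 3): F = (2.500, 21.500).
Jacobian J = [[4·u·v - v^2 - 3, 2·u^2 - 2·u·v + 2·v], [3·v^2 - 4·v, 6·u·v - 4·u]].
At the point, J = [[6.000, 1.500], [15.000, 21.000]] (det J = 103.500).
Solving J·Δ = −F gives Δ = (-0.196, -0.884).
Then the next iterate is (u, v)₁ = (1.304, 2.116).

(1.304, 2.116)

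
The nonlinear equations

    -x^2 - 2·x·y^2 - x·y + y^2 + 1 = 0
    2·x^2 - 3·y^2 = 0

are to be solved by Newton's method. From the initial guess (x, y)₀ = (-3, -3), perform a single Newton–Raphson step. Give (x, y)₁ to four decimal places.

(-2.2429, -1.9952)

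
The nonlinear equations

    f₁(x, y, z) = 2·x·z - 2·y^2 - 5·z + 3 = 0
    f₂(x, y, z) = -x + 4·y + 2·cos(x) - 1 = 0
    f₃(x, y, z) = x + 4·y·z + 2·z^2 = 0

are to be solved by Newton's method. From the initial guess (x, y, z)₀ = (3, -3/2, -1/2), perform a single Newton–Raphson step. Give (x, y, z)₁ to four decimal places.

At (3, -3/2, -1/2): F = (-2.0000, -11.979985, 6.5000).
Jacobian J = [[2·z, -4·y, 2·x - 5], [-2·sin(x) - 1, 4, 0], [1, 4·z, 4·y + 4·z]].
At the point, J = [[-1.0000, 6.0000, 1.0000], [-1.282240, 4.0000, 0.0000], [1.0000, -2.0000, -8.0000]] (det J = -30.983041).
Solving J·Δ = −F gives Δ = (-16.5600, -2.3135, -0.6791).
Then the next iterate is (x, y, z)₁ = (-13.5600, -3.8135, -1.1791).

(-13.5600, -3.8135, -1.1791)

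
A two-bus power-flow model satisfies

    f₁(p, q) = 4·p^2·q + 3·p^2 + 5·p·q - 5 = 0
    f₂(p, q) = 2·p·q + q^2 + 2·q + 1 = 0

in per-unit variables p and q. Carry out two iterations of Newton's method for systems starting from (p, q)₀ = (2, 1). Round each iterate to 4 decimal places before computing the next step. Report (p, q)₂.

At (2, 1): F = (33.0000, 8.0000).
Jacobian J = [[8·p·q + 6·p + 5·q, 4·p^2 + 5·p], [2·q, 2·p + 2·q + 2]].
At the point, J = [[33.0000, 26.0000], [2.0000, 8.0000]] (det J = 212.0000).
Solving J·Δ = −F gives Δ = (-0.2642, -0.9340).
Then the next iterate is (p, q)₁ = (1.7358, 0.0660).
Round to (1.7358, 0.0660) and repeat: F = (5.407251, 1.365482), J = [[11.661302, 20.731007], [0.1320, 5.6036]].
Δ = (-0.0318, -0.2429), so (p, q)₂ = (1.7040, -0.1769).

(1.7040, -0.1769)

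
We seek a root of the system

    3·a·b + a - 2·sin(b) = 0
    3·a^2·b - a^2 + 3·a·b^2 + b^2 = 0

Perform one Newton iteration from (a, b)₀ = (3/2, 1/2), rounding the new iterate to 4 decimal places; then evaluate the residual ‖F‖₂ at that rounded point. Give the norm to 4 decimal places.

0.6128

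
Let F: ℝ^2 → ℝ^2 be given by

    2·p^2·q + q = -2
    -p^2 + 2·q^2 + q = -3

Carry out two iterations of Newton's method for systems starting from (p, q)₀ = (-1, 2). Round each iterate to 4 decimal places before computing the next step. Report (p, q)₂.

(0.0335, -0.8260)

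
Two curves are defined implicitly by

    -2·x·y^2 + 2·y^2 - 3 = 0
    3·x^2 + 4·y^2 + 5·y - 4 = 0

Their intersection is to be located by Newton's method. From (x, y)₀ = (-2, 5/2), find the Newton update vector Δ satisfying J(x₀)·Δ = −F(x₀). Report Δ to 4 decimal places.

(10.5789, 3.2579)

At (-2, 5/2): F = (34.5000, 45.5000).
Jacobian J = [[-2·y^2, -4·x·y + 4·y], [6·x, 8·y + 5]].
At the point, J = [[-12.5000, 30.0000], [-12.0000, 25.0000]] (det J = 47.5000).
Solving J·Δ = −F gives Δ = (10.5789, 3.2579).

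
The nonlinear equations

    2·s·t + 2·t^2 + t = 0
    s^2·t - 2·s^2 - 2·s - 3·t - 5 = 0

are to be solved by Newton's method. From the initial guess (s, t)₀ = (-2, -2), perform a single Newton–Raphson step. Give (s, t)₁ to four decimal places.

At (-2, -2): F = (14.0000, -11.0000).
Jacobian J = [[2·t, 2·s + 4·t + 1], [2·s·t - 4·s - 2, s^2 - 3]].
At the point, J = [[-4.0000, -11.0000], [14.0000, 1.0000]] (det J = 150.0000).
Solving J·Δ = −F gives Δ = (0.7133, 1.0133).
Then the next iterate is (s, t)₁ = (-1.2867, -0.9867).

(-1.2867, -0.9867)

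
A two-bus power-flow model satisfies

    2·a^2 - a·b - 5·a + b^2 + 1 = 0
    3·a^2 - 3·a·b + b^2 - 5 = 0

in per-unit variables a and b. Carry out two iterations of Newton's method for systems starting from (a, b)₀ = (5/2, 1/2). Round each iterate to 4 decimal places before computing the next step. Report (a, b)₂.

(2.8196, 3.5338)

At (5/2, 1/2): F = (0.0000, 10.2500).
Jacobian J = [[4·a - b - 5, -a + 2·b], [6·a - 3·b, -3·a + 2·b]].
At the point, J = [[4.5000, -1.5000], [13.5000, -6.5000]] (det J = -9.0000).
Solving J·Δ = −F gives Δ = (1.7083, 5.1250).
Then the next iterate is (a, b)₁ = (4.2083, 5.6250).
Round to (4.2083, 5.6250) and repeat: F = (23.347015, 8.754929), J = [[6.2082, 7.0417], [8.3748, -1.3749]].
Δ = (-1.3887, -2.0912), so (a, b)₂ = (2.8196, 3.5338).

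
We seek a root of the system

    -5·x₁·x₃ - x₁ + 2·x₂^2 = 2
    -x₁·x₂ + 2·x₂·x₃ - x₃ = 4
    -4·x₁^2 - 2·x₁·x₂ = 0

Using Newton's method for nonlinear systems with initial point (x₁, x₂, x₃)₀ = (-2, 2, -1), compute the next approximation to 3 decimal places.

(-0.200, -1.400, 1.200)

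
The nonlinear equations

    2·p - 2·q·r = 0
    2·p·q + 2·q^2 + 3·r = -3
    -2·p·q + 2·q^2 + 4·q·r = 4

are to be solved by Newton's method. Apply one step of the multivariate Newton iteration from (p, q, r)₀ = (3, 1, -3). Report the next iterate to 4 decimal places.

(0.5833, 0.5833, -0.6667)

At (3, 1, -3): F = (12.0000, 2.0000, -20.0000).
Jacobian J = [[2, -2·r, -2·q], [2·q, 2·p + 4·q, 3], [-2·q, -2·p + 4·q + 4·r, 4·q]].
At the point, J = [[2.0000, 6.0000, -2.0000], [2.0000, 10.0000, 3.0000], [-2.0000, -14.0000, 4.0000]] (det J = 96.0000).
Solving J·Δ = −F gives Δ = (-2.4167, -0.4167, 2.3333).
Then the next iterate is (p, q, r)₁ = (0.5833, 0.5833, -0.6667).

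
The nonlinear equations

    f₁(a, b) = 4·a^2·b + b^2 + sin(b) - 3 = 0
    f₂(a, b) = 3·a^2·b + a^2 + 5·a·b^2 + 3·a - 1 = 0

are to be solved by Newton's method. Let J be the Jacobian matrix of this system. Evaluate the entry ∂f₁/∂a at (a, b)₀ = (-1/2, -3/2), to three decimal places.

∂f₁/∂a = 8·a·b.
At (-1/2, -3/2) this is 6.000.

6.000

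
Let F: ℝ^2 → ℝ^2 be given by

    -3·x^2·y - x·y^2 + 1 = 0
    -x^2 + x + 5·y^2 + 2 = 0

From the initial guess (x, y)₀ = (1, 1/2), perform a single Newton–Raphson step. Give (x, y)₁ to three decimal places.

At (1, 1/2): F = (-0.750, 3.250).
Jacobian J = [[-6·x·y - y^2, -3·x^2 - 2·x·y], [-2·x + 1, 10·y]].
At the point, J = [[-3.250, -4.000], [-1.000, 5.000]] (det J = -20.250).
Solving J·Δ = −F gives Δ = (0.457, -0.559).
Then the next iterate is (x, y)₁ = (1.457, -0.059).

(1.457, -0.059)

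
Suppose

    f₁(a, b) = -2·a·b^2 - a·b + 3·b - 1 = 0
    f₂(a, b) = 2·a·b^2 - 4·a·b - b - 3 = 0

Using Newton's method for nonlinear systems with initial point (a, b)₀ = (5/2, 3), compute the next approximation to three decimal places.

(-0.113, 3.351)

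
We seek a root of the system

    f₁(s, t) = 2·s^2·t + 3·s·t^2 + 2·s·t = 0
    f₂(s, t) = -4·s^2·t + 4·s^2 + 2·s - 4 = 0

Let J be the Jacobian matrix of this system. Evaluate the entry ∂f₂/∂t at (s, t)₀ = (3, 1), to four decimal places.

-36.0000

∂f₂/∂t = -4·s^2.
At (3, 1) this is -36.0000.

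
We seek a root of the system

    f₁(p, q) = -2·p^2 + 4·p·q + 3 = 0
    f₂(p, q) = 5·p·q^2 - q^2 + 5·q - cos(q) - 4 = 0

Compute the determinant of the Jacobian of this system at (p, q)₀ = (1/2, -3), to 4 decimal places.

-32.0243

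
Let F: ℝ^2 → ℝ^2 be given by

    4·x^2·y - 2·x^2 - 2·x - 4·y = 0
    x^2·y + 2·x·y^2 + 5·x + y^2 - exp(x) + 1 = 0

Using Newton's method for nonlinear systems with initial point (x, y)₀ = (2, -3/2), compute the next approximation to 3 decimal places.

(1.468, -0.506)

At (2, -3/2): F = (-30.000, 8.86094).
Jacobian J = [[8·x·y - 4·x - 2, 4·x^2 - 4], [2·x·y + 2·y^2 - exp(x) + 5, x^2 + 4·x·y + 2·y]].
At the point, J = [[-34.000, 12.000], [-3.88906, -11.000]] (det J = 420.66867).
Solving J·Δ = −F gives Δ = (-0.532, 0.994).
Then the next iterate is (x, y)₁ = (1.468, -0.506).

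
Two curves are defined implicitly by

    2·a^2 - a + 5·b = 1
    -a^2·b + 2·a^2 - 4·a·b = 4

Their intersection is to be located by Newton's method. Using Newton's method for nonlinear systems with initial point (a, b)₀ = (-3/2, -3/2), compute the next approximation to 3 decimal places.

(2.833, 5.067)

At (-3/2, -3/2): F = (-2.500, -5.125).
Jacobian J = [[4·a - 1, 5], [-2·a·b + 4·a - 4·b, -a^2 - 4·a]].
At the point, J = [[-7.000, 5.000], [-4.500, 3.750]] (det J = -3.750).
Solving J·Δ = −F gives Δ = (4.333, 6.567).
Then the next iterate is (a, b)₁ = (2.833, 5.067).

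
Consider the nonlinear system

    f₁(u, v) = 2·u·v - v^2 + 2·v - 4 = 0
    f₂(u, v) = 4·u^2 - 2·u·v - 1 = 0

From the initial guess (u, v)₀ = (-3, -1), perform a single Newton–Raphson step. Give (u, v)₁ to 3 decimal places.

At (-3, -1): F = (-1.000, 29.000).
Jacobian J = [[2·v, 2·u - 2·v + 2], [8·u - 2·v, -2·u]].
At the point, J = [[-2.000, -2.000], [-22.000, 6.000]] (det J = -56.000).
Solving J·Δ = −F gives Δ = (0.929, -1.429).
Then the next iterate is (u, v)₁ = (-2.071, -2.429).

(-2.071, -2.429)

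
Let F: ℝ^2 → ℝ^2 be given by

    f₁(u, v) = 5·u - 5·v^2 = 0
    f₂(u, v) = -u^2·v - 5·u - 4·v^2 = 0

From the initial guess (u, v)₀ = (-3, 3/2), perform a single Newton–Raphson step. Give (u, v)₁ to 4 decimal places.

(6.7500, 3.0000)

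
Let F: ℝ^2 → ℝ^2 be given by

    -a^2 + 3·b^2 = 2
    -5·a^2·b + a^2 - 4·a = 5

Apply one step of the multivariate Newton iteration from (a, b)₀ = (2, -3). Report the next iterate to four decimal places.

(1.5707, -1.7379)

At (2, -3): F = (21.0000, 51.0000).
Jacobian J = [[-2·a, 6·b], [-10·a·b + 2·a - 4, -5·a^2]].
At the point, J = [[-4.0000, -18.0000], [60.0000, -20.0000]] (det J = 1160.0000).
Solving J·Δ = −F gives Δ = (-0.4293, 1.2621).
Then the next iterate is (a, b)₁ = (1.5707, -1.7379).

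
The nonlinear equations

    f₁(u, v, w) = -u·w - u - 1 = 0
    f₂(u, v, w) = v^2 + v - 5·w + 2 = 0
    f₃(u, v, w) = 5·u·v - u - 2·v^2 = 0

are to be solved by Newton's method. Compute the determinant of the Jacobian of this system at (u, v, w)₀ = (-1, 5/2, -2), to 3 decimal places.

-144.000

J = [[-w - 1, 0, -u], [0, 2·v + 1, -5], [5·v - 1, 5·u - 4·v, 0]].
At the point, J = [[1.000, 0.000, 1.000], [0.000, 6.000, -5.000], [11.500, -15.000, 0.000]].
det J = -144.000.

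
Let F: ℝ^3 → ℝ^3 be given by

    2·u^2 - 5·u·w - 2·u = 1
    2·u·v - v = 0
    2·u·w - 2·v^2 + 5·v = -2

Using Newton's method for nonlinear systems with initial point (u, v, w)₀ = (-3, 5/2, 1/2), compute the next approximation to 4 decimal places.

At (-3, 5/2, 1/2): F = (30.5000, -17.5000, -1.0000).
Jacobian J = [[4·u - 5·w - 2, 0, -5·u], [2·v, 2·u - 1, 0], [2·w, -4·v + 5, 2·u]].
At the point, J = [[-16.5000, 0.0000, 15.0000], [5.0000, -7.0000, 0.0000], [1.0000, -5.0000, -6.0000]] (det J = -963.0000).
Solving J·Δ = −F gives Δ = (2.5841, -0.6542, 0.8092).
Then the next iterate is (u, v, w)₁ = (-0.4159, 1.8458, 1.3092).

(-0.4159, 1.8458, 1.3092)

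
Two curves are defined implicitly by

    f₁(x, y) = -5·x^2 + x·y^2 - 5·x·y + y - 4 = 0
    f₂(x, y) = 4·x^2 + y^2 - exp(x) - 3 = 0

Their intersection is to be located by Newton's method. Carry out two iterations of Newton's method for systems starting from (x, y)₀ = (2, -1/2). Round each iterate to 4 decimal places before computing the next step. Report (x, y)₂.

(0.9836, -1.4647)

At (2, -1/2): F = (-19.0000, 5.860944).
Jacobian J = [[-10·x + y^2 - 5·y, 2·x·y - 5·x + 1], [8·x - exp(x), 2·y]].
At the point, J = [[-17.2500, -11.0000], [8.610944, -1.0000]] (det J = 111.970383).
Solving J·Δ = −F gives Δ = (-0.7455, -0.5582).
Then the next iterate is (x, y)₁ = (1.2545, -1.0582).
Round to (1.2545, -1.0582) and repeat: F = (-4.884719, 0.908783), J = [[-6.134213, -7.927524], [6.529915, -2.1164]].
Δ = (-0.2709, -0.4065), so (x, y)₂ = (0.9836, -1.4647).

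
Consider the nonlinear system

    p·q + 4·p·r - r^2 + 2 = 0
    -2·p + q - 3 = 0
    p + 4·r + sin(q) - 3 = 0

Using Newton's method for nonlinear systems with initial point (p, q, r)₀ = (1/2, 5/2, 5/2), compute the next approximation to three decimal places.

(-0.107, 2.786, 0.684)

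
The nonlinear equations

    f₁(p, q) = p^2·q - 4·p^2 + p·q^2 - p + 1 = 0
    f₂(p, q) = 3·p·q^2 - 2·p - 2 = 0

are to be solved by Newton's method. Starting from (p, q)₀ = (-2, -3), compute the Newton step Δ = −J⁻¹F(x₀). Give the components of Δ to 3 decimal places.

(0.799, 0.890)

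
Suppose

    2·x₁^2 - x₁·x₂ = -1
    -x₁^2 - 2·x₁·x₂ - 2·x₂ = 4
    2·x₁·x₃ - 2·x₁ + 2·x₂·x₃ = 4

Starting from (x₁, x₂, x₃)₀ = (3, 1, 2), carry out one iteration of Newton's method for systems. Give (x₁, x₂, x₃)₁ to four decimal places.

At (3, 1, 2): F = (16.0000, -21.0000, 6.0000).
Jacobian J = [[4·x₁ - x₂, -x₁, 0], [-2·x₁ - 2·x₂, -2·x₁ - 2, 0], [2·x₃ - 2, 2·x₃, 2·x₁ + 2·x₂]].
At the point, J = [[11.0000, -3.0000, 0.0000], [-8.0000, -8.0000, 0.0000], [2.0000, 4.0000, 8.0000]] (det J = -896.0000).
Solving J·Δ = −F gives Δ = (-1.7054, -0.9196, 0.1362).
Then the next iterate is (x₁, x₂, x₃)₁ = (1.2946, 0.0804, 2.1362).

(1.2946, 0.0804, 2.1362)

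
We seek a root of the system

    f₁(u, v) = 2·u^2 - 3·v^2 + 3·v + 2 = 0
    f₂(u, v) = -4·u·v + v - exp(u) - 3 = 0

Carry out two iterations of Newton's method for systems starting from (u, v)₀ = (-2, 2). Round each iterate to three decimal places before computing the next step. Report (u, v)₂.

(-0.375, 1.434)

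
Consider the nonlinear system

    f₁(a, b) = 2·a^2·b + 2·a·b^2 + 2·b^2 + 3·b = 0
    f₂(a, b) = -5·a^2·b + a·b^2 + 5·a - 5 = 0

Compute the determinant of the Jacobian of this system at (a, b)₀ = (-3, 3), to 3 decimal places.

1446.000

J = [[4·a·b + 2·b^2, 2·a^2 + 4·a·b + 4·b + 3], [-10·a·b + b^2 + 5, -5·a^2 + 2·a·b]].
At the point, J = [[-18.000, -3.000], [104.000, -63.000]].
det J = 1446.000.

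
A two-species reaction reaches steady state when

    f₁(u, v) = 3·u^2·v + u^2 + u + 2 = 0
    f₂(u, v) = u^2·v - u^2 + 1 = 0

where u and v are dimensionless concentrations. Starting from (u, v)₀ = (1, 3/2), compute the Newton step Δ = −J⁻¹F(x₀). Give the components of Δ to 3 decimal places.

(-0.444, -1.056)

At (1, 3/2): F = (8.500, 1.500).
Jacobian J = [[6·u·v + 2·u + 1, 3·u^2], [2·u·v - 2·u, u^2]].
At the point, J = [[12.000, 3.000], [1.000, 1.000]] (det J = 9.000).
Solving J·Δ = −F gives Δ = (-0.444, -1.056).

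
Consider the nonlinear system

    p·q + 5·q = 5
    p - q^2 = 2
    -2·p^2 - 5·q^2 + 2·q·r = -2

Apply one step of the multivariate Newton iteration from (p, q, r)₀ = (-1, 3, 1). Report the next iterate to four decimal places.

At (-1, 3, 1): F = (7.0000, -12.0000, -39.0000).
Jacobian J = [[q, p + 5, 0], [1, -2·q, 0], [-4·p, -10·q + 2·r, 2·q]].
At the point, J = [[3.0000, 4.0000, 0.0000], [1.0000, -6.0000, 0.0000], [4.0000, -28.0000, 6.0000]] (det J = -132.0000).
Solving J·Δ = −F gives Δ = (0.2727, -1.9545, -2.8030).
Then the next iterate is (p, q, r)₁ = (-0.7273, 1.0455, -1.8030).

(-0.7273, 1.0455, -1.8030)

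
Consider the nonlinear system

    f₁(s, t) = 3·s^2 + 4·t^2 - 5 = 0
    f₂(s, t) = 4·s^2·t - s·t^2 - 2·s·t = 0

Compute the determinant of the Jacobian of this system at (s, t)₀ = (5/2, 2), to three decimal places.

J = [[6·s, 8·t], [8·s·t - t^2 - 2·t, 4·s^2 - 2·s·t - 2·s]].
At the point, J = [[15.000, 16.000], [32.000, 10.000]].
det J = -362.000.

-362.000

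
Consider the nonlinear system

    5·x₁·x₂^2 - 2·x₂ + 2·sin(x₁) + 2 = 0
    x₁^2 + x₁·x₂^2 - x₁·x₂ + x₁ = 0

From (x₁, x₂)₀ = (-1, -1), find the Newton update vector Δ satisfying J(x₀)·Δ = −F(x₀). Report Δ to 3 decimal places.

At (-1, -1): F = (-2.68294, -2.000).
Jacobian J = [[5·x₂^2 + 2·cos(x₁), 10·x₁·x₂ - 2], [2·x₁ + x₂^2 - x₂ + 1, 2·x₁·x₂ - x₁]].
At the point, J = [[6.08060, 8.000], [1.000, 3.000]] (det J = 10.24181).
Solving J·Δ = −F gives Δ = (-0.776, 0.925).

(-0.776, 0.925)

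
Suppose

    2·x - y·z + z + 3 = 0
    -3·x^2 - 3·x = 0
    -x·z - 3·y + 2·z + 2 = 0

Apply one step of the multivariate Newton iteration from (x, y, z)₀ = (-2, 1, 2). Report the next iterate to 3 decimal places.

At (-2, 1, 2): F = (-1.000, -6.000, 7.000).
Jacobian J = [[2, -z, -y + 1], [-6·x - 3, 0, 0], [-z, -3, -x + 2]].
At the point, J = [[2.000, -2.000, 0.000], [9.000, 0.000, 0.000], [-2.000, -3.000, 4.000]] (det J = 72.000).
Solving J·Δ = −F gives Δ = (0.667, 0.167, -1.292).
Then the next iterate is (x, y, z)₁ = (-1.333, 1.167, 0.708).

(-1.333, 1.167, 0.708)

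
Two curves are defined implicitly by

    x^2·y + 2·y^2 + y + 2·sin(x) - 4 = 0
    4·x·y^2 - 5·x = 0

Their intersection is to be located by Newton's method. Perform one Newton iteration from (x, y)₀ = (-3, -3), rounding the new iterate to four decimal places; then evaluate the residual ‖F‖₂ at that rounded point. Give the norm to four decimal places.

27.4095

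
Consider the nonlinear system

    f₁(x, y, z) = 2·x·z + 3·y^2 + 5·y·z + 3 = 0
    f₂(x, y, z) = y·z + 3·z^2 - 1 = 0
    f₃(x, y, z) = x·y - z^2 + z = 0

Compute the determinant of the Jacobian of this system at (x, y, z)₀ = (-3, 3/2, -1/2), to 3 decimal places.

-8.000

J = [[2·z, 6·y + 5·z, 2·x + 5·y], [0, z, y + 6·z], [y, x, -2·z + 1]].
At the point, J = [[-1.000, 6.500, 1.500], [0.000, -0.500, -1.500], [1.500, -3.000, 2.000]].
det J = -8.000.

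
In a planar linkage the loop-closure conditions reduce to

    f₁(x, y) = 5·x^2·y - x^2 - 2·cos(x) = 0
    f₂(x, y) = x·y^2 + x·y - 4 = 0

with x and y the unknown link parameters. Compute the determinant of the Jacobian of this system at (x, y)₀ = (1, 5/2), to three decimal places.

104.348

J = [[10·x·y - 2·x + 2·sin(x), 5·x^2], [y^2 + y, 2·x·y + x]].
At the point, J = [[24.68294, 5.000], [8.750, 6.000]].
det J = 104.348.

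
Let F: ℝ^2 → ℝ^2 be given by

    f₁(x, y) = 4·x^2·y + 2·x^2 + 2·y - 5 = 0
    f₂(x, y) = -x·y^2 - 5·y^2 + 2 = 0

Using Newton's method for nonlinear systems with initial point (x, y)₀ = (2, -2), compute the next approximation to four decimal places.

At (2, -2): F = (-33.0000, -26.0000).
Jacobian J = [[8·x·y + 4·x, 4·x^2 + 2], [-y^2, -2·x·y - 10·y]].
At the point, J = [[-24.0000, 18.0000], [-4.0000, 28.0000]] (det J = -600.0000).
Solving J·Δ = −F gives Δ = (-0.7600, 0.8200).
Then the next iterate is (x, y)₁ = (1.2400, -1.1800).

(1.2400, -1.1800)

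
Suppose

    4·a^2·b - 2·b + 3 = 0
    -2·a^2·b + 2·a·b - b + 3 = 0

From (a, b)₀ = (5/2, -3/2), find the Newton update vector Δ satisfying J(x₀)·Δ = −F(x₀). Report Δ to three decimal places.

(-4.500, -4.500)

At (5/2, -3/2): F = (-31.500, 15.750).
Jacobian J = [[8·a·b, 4·a^2 - 2], [-4·a·b + 2·b, -2·a^2 + 2·a - 1]].
At the point, J = [[-30.000, 23.000], [12.000, -8.500]] (det J = -21.000).
Solving J·Δ = −F gives Δ = (-4.500, -4.500).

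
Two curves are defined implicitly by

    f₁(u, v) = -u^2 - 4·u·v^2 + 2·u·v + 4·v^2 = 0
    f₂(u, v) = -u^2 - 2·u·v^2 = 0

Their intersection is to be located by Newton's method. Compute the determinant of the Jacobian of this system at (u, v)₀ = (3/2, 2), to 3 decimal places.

125.000

J = [[-2·u - 4·v^2 + 2·v, -8·u·v + 2·u + 8·v], [-2·u - 2·v^2, -4·u·v]].
At the point, J = [[-15.000, -5.000], [-11.000, -12.000]].
det J = 125.000.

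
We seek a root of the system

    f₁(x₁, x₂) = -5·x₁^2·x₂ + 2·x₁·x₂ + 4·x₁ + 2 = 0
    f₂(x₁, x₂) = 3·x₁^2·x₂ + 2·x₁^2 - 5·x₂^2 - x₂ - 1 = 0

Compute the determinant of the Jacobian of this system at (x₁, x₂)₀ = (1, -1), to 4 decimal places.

138.0000

J = [[-10·x₁·x₂ + 2·x₂ + 4, -5·x₁^2 + 2·x₁], [6·x₁·x₂ + 4·x₁, 3·x₁^2 - 10·x₂ - 1]].
At the point, J = [[12.0000, -3.0000], [-2.0000, 12.0000]].
det J = 138.0000.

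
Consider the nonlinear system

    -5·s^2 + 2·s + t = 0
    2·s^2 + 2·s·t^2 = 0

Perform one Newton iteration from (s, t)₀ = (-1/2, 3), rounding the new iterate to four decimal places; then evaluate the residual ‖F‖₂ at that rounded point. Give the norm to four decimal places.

At (-1/2, 3): F = (0.7500, -8.5000).
Jacobian J = [[-10·s + 2, 1], [4·s + 2·t^2, 4·s·t]].
At the point, J = [[7.0000, 1.0000], [16.0000, -6.0000]] (det J = -58.0000).
Solving J·Δ = −F gives Δ = (0.0690, -1.2328).
Then the next iterate is (s, t)₁ = (-0.4310, 1.7672).
Re-evaluating at (-0.4310, 1.7672): F = (-0.023605, -2.320500), so ‖F‖₂ = 2.3206.

2.3206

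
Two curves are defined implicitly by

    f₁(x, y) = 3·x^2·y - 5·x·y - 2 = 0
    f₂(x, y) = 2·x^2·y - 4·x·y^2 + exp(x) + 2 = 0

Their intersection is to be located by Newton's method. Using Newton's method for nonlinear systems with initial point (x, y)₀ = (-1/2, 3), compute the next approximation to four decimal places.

(-0.3487, 1.7324)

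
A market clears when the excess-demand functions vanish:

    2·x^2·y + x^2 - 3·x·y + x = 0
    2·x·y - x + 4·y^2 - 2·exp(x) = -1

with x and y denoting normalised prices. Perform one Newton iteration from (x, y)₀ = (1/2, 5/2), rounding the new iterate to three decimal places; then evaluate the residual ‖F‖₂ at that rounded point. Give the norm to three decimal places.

7.537

At (1/2, 5/2): F = (-1.750, 24.70256).
Jacobian J = [[4·x·y + 2·x - 3·y + 1, 2·x^2 - 3·x], [2·y - 2·exp(x) - 1, 2·x + 8·y]].
At the point, J = [[-0.500, -1.000], [0.70256, 21.000]] (det J = -9.79744).
Solving J·Δ = −F gives Δ = (-1.230, -1.135).
Then the next iterate is (x, y)₁ = (-0.730, 1.365).
Re-evaluating at (-0.730, 1.365): F = (4.24707, 6.22618), so ‖F‖₂ = 7.537.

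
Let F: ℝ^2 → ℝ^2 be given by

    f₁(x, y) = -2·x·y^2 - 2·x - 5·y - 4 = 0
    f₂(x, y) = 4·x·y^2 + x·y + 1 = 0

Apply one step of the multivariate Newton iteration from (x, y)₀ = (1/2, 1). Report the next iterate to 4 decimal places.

At (1/2, 1): F = (-11.0000, 3.5000).
Jacobian J = [[-2·y^2 - 2, -4·x·y - 5], [4·y^2 + y, 8·x·y + x]].
At the point, J = [[-4.0000, -7.0000], [5.0000, 4.5000]] (det J = 17.0000).
Solving J·Δ = −F gives Δ = (1.4706, -2.4118).
Then the next iterate is (x, y)₁ = (1.9706, -1.4118).

(1.9706, -1.4118)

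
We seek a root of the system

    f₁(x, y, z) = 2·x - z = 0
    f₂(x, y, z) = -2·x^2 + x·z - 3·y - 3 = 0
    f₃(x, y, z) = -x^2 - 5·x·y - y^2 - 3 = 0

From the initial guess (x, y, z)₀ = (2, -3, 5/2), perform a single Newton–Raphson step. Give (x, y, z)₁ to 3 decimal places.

At (2, -3, 5/2): F = (1.500, 3.000, 14.000).
Jacobian J = [[2, 0, -1], [-4·x + z, -3, x], [-2·x - 5·y, -5·x - 2·y, 0]].
At the point, J = [[2.000, 0.000, -1.000], [-5.500, -3.000, 2.000], [11.000, -4.000, 0.000]] (det J = -39.000).
Solving J·Δ = −F gives Δ = (-0.462, 2.231, 0.577).
Then the next iterate is (x, y, z)₁ = (1.538, -0.769, 3.077).

(1.538, -0.769, 3.077)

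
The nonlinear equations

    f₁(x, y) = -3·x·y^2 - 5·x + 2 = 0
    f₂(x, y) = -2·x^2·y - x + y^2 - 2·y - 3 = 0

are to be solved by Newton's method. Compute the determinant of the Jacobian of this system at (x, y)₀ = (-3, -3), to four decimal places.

-1166.0000

J = [[-3·y^2 - 5, -6·x·y], [-4·x·y - 1, -2·x^2 + 2·y - 2]].
At the point, J = [[-32.0000, -54.0000], [-37.0000, -26.0000]].
det J = -1166.0000.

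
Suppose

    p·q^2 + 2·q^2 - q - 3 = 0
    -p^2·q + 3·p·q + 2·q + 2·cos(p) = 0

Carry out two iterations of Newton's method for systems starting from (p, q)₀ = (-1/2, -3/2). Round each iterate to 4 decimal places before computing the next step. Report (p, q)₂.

At (-1/2, -3/2): F = (1.8750, 1.380165).
Jacobian J = [[q^2, 2·p·q + 4·q - 1], [-2·p·q + 3·q - 2·sin(p), -p^2 + 3·p + 2]].
At the point, J = [[2.2500, -5.5000], [-5.041149, 0.2500]] (det J = -27.163819).
Solving J·Δ = −F gives Δ = (0.2967, 0.4623).
Then the next iterate is (p, q)₁ = (-0.2033, -1.0377).
Round to (-0.2033, -1.0377) and repeat: F = (-0.027575, 0.559194), J = [[1.076821, -4.728871], [-3.131224, 1.348769]].
Δ = (0.1952, 0.0386), so (p, q)₂ = (-0.0081, -0.9991).

(-0.0081, -0.9991)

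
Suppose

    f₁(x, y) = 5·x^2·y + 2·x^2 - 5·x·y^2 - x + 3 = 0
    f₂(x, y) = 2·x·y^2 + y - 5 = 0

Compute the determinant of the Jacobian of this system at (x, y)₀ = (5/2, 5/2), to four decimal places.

1437.1250

J = [[10·x·y + 4·x - 5·y^2 - 1, 5·x^2 - 10·x·y], [2·y^2, 4·x·y + 1]].
At the point, J = [[40.2500, -31.2500], [12.5000, 26.0000]].
det J = 1437.1250.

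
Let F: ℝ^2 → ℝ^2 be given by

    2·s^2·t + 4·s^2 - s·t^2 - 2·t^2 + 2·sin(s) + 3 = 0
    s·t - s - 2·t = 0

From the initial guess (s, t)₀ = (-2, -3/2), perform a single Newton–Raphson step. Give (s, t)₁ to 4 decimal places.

(-0.2469, -0.5957)

At (-2, -3/2): F = (5.181405, 8.0000).
Jacobian J = [[4·s·t + 8·s - t^2 + 2·cos(s), 2·s^2 - 2·s·t - 4·t], [t - 1, s - 2]].
At the point, J = [[-7.082294, 8.0000], [-2.5000, -4.0000]] (det J = 48.329175).
Solving J·Δ = −F gives Δ = (1.7531, 0.9043).
Then the next iterate is (s, t)₁ = (-0.2469, -0.5957).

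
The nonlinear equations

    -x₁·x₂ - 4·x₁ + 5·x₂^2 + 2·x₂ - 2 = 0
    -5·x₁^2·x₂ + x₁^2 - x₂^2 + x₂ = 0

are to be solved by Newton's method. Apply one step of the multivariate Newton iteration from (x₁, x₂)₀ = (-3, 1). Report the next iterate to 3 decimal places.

(-5.923, -1.308)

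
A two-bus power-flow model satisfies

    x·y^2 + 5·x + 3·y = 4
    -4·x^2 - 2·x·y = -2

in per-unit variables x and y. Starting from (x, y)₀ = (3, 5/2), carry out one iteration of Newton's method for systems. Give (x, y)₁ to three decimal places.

(1.551, 1.336)

At (3, 5/2): F = (37.250, -49.000).
Jacobian J = [[y^2 + 5, 2·x·y + 3], [-8·x - 2·y, -2·x]].
At the point, J = [[11.250, 18.000], [-29.000, -6.000]] (det J = 454.500).
Solving J·Δ = −F gives Δ = (-1.449, -1.164).
Then the next iterate is (x, y)₁ = (1.551, 1.336).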